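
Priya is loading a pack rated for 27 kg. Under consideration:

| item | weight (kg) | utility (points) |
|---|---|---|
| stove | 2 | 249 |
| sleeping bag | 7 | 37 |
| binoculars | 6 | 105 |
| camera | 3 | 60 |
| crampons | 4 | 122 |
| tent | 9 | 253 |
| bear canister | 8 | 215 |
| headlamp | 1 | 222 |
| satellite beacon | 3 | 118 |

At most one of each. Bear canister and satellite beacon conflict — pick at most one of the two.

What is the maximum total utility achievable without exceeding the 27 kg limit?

1121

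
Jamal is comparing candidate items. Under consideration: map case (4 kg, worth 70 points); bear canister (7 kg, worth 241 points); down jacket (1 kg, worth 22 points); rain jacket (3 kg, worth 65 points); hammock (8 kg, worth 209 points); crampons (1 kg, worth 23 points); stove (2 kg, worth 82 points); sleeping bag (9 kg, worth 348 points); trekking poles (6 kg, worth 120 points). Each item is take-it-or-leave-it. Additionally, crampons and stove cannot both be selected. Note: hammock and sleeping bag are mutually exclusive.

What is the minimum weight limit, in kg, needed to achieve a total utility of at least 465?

14

Minimise kg subject to total utility ≥ 465.
rain jacket + stove + sleeping bag reaches 495 using 14 kg.
No combination under 14 kg hits 465.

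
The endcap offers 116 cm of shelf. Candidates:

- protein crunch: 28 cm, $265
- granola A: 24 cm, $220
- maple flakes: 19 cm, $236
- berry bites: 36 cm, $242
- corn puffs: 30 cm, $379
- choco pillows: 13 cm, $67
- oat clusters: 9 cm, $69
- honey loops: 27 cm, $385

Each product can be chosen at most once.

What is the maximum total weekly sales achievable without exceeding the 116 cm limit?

1334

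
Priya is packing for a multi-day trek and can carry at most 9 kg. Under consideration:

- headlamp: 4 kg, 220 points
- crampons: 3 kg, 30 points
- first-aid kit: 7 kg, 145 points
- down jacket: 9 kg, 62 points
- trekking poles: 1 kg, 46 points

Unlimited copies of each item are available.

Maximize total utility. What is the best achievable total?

486

Best packing: 2×headlamp + trekking poles — 9 kg, 486 total.
No other feasible combination exceeds 486.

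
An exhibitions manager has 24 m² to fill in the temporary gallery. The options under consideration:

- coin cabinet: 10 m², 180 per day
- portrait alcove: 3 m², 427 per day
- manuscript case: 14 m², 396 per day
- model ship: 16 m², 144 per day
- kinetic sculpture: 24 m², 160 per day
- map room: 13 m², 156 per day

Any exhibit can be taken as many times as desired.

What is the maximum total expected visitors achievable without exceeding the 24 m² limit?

Density check — portrait alcove 142.33, manuscript case 28.29, coin cabinet 18.00 are the best per m².
Best packing: 8×portrait alcove — 24 m², 3416 total.

3416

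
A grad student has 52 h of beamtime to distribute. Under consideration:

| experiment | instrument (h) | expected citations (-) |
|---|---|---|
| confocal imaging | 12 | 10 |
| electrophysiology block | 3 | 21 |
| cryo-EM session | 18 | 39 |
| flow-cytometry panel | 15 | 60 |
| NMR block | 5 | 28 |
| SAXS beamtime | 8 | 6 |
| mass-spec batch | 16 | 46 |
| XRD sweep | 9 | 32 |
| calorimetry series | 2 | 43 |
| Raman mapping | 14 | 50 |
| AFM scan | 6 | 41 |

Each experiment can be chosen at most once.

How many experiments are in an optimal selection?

Best achievable expected citations is 254.
One optimal bundle: flow-cytometry panel + NMR block + XRD sweep + calorimetry series + Raman mapping + AFM scan (51 h).
All optima have 6 experiments.

6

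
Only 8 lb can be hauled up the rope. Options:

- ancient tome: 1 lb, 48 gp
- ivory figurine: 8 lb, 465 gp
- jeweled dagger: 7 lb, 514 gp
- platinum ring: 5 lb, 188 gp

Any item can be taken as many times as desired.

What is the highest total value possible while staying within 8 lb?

562

Taking ancient tome + jeweled dagger: 8 lb used, 562 in value.
That's the maximum — no swap from here does better than 562.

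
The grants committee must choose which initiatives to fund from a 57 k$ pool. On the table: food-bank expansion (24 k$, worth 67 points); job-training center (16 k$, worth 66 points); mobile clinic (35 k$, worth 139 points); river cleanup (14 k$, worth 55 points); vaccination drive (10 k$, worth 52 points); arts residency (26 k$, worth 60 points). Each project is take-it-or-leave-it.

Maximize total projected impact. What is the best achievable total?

Density check — vaccination drive 5.20, job-training center 4.12, mobile clinic 3.97 are the best per k$.
Filling by ratio: job-training center + river cleanup + vaccination drive for 173, with 17 k$ left unused.
Dropping river cleanup and vaccination drive frees 24 k$; slotting in mobile clinic (35 k$) lifts the total to 205 at 51 k$.
Runner-up mobile clinic + river cleanup tops out at 194.

205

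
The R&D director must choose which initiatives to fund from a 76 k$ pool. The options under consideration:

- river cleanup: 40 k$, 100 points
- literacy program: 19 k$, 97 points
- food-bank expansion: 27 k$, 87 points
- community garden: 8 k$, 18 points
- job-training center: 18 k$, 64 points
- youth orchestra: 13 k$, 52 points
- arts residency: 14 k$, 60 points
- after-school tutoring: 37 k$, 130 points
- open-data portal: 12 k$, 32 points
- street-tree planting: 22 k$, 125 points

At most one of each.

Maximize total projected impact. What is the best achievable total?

Best packing: literacy program + community garden + youth orchestra + arts residency + street-tree planting — 76 k$, 352 total.
Runner-up literacy program + job-training center + arts residency + street-tree planting tops out at 346.

352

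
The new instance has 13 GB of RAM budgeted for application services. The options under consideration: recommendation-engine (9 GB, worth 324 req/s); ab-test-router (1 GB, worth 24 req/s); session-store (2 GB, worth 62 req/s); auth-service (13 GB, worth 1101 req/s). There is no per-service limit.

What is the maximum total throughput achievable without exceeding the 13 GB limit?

1101

By throughput per GB: auth-service 84.69, recommendation-engine 36.00, session-store 31.00 lead.
Taking auth-service: 13 GB used, 1101 in throughput.
Nothing else within 13 GB beats 1101.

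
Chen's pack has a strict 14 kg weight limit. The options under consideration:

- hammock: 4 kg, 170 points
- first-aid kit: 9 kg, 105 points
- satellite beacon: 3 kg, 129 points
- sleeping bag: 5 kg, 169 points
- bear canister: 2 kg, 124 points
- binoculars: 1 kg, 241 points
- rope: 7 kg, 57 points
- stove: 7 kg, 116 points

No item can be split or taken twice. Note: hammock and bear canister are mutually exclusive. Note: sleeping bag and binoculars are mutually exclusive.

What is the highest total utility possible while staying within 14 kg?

Best packing: satellite beacon + bear canister + binoculars + stove — 13 kg, 610 total.
The spare 1 kg is too small for any remaining item, and no feasible exchange beats 610.

610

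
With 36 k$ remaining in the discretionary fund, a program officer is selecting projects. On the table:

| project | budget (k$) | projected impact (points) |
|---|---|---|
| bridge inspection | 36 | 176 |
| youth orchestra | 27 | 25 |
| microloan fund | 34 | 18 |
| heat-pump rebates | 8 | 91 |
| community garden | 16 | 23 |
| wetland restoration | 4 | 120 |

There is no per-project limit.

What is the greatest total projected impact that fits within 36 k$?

1080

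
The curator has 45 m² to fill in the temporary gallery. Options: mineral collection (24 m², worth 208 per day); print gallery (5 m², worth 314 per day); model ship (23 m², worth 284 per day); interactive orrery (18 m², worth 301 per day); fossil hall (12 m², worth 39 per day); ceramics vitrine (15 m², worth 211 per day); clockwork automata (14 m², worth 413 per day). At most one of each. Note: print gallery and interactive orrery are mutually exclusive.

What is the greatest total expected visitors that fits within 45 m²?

Best packing: print gallery + model ship + clockwork automata — 42 m², 1011 total.

1011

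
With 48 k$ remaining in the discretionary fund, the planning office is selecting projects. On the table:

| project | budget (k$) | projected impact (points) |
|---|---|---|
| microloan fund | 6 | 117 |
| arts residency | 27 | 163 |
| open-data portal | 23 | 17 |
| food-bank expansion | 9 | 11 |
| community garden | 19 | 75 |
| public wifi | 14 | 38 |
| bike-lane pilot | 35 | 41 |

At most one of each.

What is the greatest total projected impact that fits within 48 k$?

Microloan fund + arts residency + public wifi uses 47 of the 48 k$ and totals 318.
Every other selection either busts 48 k$ or fails to beat 318.

318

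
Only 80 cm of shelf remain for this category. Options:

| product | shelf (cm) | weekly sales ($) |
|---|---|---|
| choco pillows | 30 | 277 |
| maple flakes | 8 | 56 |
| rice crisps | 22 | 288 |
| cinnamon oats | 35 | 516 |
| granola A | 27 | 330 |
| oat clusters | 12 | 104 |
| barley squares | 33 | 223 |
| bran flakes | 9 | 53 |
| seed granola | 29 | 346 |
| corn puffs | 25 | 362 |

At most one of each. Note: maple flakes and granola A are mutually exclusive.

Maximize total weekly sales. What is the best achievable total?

1038

Ranking by ratio (weekly sales/cm): cinnamon oats 14.74, corn puffs 14.48, rice crisps 13.09.
Maple flakes + cinnamon oats + oat clusters + corn puffs uses 80 of the 80 cm and totals 1038.
An exhaustive check of the 1024 subsets confirms 1038.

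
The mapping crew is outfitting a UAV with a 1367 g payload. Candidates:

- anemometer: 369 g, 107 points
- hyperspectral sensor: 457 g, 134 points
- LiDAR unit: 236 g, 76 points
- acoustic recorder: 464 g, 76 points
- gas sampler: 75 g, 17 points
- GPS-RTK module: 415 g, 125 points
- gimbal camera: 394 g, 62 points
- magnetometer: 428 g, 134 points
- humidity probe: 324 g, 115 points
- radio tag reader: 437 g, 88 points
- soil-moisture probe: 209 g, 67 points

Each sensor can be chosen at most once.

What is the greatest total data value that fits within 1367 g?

Filling by ratio: LiDAR unit + gas sampler + magnetometer + humidity probe + soil-moisture probe for 409, with 95 g left unused.
Dropping gas sampler and soil-moisture probe frees 284 g; slotting in anemometer (369 g) lifts the total to 432 at 1357 g.
Every other selection either busts 1367 g or fails to beat 432.

432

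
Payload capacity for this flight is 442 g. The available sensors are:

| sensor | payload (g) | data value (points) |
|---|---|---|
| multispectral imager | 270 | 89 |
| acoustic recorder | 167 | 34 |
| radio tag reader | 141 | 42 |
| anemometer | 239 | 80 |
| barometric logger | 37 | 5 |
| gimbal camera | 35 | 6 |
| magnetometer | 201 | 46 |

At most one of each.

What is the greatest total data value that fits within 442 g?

131

Filling by ratio: radio tag reader + anemometer + gimbal camera for 128, with 27 g left unused.
The 274 g tied up in anemometer and gimbal camera is better spent on multispectral imager — total rises to 131 (411 g).
The spare 31 g is too small for any remaining sensor, and no exchange beats 131.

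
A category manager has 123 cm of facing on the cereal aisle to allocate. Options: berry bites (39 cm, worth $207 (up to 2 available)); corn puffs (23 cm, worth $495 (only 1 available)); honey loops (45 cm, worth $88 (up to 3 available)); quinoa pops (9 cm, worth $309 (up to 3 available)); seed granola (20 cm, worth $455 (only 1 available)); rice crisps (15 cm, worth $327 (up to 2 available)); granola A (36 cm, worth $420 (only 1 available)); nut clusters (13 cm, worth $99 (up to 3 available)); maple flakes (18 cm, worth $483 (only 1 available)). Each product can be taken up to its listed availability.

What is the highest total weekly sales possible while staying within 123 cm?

3014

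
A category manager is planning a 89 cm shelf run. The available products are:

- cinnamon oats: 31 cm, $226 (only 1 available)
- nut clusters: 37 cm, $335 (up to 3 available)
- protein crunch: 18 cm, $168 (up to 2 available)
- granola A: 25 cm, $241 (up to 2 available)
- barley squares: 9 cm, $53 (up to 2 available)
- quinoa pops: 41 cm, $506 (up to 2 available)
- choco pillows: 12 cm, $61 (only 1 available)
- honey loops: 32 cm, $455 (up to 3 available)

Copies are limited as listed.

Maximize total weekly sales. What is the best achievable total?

Ranking by ratio (weekly sales/cm): honey loops 14.22, quinoa pops 12.34, granola A 9.64, protein crunch 9.33.
Taking granola A + 2×honey loops: 89 cm used, 1151 in weekly sales.

1151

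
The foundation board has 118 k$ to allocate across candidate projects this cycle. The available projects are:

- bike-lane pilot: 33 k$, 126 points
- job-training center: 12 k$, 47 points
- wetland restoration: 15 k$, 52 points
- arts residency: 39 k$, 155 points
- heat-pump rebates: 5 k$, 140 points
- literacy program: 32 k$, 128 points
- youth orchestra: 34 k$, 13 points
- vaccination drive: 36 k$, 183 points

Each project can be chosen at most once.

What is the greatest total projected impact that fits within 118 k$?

Density check — heat-pump rebates 28.00, vaccination drive 5.08, literacy program 4.00, arts residency 3.97 are the best per k$.
Filling by ratio: arts residency + heat-pump rebates + literacy program + vaccination drive for 606, with 6 k$ left unused.
The 39 k$ tied up in arts residency is better spent on bike-lane pilot + job-training center — total rises to 624 (118 k$).
The closest alternative, arts residency + heat-pump rebates + literacy program + vaccination drive, reaches only 606.

624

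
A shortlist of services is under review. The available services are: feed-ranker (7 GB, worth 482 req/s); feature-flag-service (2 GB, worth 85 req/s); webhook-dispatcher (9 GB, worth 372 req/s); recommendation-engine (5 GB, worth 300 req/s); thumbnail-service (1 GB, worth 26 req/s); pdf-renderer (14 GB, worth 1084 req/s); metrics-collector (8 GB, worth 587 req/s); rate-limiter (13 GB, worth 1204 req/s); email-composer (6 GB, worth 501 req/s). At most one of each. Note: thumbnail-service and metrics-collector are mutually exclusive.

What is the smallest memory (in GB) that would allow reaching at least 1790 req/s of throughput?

Need the lightest bundle worth ≥ 1790.
metrics-collector + rate-limiter reaches 1791 using 21 GB.
Below 21 GB the best achievable stays under 1790.

21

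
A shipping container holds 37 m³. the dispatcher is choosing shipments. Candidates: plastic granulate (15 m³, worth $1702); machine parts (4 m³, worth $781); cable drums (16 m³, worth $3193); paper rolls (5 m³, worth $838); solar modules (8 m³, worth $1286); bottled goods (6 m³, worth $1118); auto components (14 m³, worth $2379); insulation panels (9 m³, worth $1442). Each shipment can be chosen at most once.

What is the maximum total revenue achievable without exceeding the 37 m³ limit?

6702

Density check — cable drums 199.56, machine parts 195.25, bottled goods 186.33 are the best per m³.
The ratio heuristic lands on machine parts + cable drums + paper rolls + bottled goods (5930) but leaves 6 m³ idle.
Replace paper rolls and bottled goods with solar modules + insulation panels: the trade gains 772 net, giving 6702 at 37 m³.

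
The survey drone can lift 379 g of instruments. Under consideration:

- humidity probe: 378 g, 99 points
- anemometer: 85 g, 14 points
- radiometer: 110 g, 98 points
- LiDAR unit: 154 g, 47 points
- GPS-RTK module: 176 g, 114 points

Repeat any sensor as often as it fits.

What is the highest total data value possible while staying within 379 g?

294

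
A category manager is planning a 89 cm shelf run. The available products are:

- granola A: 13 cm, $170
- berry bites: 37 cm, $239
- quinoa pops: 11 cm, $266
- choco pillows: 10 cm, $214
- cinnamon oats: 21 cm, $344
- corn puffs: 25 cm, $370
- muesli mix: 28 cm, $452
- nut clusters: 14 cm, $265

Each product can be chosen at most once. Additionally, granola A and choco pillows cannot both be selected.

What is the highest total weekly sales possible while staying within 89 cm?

1567

A density-first pass picks quinoa pops + choco pillows + cinnamon oats + muesli mix + nut clusters — 1541 at 84 cm.
The 21 cm tied up in cinnamon oats is better spent on corn puffs — total rises to 1567 (88 cm).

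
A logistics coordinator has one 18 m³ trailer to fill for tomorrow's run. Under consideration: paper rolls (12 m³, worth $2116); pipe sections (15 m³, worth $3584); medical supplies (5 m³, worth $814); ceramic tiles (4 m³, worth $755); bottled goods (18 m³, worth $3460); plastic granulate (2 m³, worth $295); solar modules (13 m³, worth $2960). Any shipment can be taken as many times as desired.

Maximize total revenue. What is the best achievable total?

3879

Ranking by ratio (revenue/m³): pipe sections 238.93, solar modules 227.69, bottled goods 192.22.
Taking pipe sections + plastic granulate: 17 m³ used, 3879 in revenue.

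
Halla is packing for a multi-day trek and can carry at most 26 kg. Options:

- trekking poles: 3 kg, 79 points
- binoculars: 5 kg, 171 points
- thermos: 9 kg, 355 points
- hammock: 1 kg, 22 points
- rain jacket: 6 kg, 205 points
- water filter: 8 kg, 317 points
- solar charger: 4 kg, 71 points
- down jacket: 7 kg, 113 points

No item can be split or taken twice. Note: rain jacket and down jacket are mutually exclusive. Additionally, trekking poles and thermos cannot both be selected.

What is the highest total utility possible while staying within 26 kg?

Binoculars + thermos + water filter + solar charger uses 26 of the 26 kg and totals 914.

914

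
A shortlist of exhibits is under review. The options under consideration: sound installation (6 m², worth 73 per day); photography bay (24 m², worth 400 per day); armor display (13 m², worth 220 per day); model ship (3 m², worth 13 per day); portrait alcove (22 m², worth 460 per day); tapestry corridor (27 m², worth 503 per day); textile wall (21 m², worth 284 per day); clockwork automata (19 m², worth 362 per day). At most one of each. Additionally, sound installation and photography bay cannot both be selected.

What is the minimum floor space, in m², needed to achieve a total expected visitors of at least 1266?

Look for the lowest-floor combination reaching 1266.
portrait alcove + tapestry corridor + clockwork automata: 1325 expected visitors at 68 m².
Any bundle with less than 68 m² falls short of 1266.

68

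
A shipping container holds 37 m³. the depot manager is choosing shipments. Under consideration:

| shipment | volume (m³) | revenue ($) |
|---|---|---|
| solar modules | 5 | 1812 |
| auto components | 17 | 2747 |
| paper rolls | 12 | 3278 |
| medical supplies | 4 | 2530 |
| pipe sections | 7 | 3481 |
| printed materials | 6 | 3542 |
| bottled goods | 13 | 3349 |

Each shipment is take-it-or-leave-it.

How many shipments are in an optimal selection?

Best achievable revenue is 14714.
solar modules + medical supplies + pipe sections + printed materials + bottled goods hits 14714 at 35 m³.
All optima have 5 shipments.

5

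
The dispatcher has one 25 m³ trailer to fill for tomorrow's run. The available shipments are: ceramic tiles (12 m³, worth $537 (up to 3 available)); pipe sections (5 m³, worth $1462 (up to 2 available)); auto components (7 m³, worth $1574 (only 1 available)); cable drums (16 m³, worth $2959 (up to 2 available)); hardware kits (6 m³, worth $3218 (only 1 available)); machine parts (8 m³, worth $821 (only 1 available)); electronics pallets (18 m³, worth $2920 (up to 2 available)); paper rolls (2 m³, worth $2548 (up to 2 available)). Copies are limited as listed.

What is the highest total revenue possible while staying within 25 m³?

11350

Density check — paper rolls 1274.00, hardware kits 536.33, pipe sections 292.40 are the best per m³.
Greedy by ratio would take 2×pipe sections + hardware kits + 2×paper rolls: 20 m³ used, total 11238.
Dropping pipe sections frees 5 m³; slotting in auto components (7 m³) lifts the total to 11350 at 22 m³.
That's the maximum — no swap from here does better than 11350.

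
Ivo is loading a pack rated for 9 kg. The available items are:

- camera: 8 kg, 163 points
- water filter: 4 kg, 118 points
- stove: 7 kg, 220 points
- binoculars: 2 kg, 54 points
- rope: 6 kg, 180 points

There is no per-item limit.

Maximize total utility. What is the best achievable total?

274

Density check — stove 31.43, rope 30.00, water filter 29.50 are the best per kg.
Best packing: stove + binoculars — 9 kg, 274 total.
That's the maximum — no swap from here does better than 274.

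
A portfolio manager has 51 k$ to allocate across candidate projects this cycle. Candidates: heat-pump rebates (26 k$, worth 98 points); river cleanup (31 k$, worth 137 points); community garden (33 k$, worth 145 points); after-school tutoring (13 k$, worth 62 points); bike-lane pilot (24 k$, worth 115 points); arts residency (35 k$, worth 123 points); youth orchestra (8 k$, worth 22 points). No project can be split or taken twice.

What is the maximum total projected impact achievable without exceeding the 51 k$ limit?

Density check — bike-lane pilot 4.79, after-school tutoring 4.77, river cleanup 4.42, community garden 4.39 are the best per k$.
Filling by ratio: after-school tutoring + bike-lane pilot + youth orchestra for 199, with 6 k$ left unused.
Dropping after-school tutoring and youth orchestra frees 21 k$; slotting in heat-pump rebates (26 k$) lifts the total to 213 at 50 k$.
Every other selection either busts 51 k$ or fails to beat 213.

213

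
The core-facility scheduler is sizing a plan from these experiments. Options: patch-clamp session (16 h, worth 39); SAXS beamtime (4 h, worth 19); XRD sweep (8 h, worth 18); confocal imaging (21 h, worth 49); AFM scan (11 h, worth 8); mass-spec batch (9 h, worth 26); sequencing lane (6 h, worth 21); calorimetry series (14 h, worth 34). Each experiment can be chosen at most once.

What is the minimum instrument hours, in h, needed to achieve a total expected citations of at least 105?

Need the lightest bundle worth ≥ 105.
Taking patch-clamp session + SAXS beamtime + mass-spec batch + sequencing lane gives 105 (≥ 105) for 35 h.
No combination under 35 h hits 105.

35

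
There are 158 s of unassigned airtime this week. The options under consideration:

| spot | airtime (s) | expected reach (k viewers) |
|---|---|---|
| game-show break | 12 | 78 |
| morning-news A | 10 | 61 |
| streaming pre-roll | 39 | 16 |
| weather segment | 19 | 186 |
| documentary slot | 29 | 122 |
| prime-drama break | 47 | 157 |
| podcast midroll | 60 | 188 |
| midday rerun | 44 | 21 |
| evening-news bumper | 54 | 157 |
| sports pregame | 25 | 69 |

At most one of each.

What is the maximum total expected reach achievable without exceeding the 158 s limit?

Greedy by ratio would take game-show break + morning-news A + weather segment + documentary slot + prime-drama break + sports pregame: 142 s used, total 673.
Dropping prime-drama break frees 47 s; slotting in podcast midroll (60 s) lifts the total to 704 at 155 s.
The closest alternative, game-show break + morning-news A + weather segment + documentary slot + prime-drama break + sports pregame, reaches only 673.

704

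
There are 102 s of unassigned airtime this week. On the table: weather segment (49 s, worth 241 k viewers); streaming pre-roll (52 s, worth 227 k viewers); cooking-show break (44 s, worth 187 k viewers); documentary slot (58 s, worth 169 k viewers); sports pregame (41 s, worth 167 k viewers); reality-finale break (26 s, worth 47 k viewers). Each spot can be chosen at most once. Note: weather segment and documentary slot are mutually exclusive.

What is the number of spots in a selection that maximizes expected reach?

2

The maximum expected reach within 102 s is 468.
weather segment + streaming pre-roll hits 468 at 101 s.
All optima have 2 spots.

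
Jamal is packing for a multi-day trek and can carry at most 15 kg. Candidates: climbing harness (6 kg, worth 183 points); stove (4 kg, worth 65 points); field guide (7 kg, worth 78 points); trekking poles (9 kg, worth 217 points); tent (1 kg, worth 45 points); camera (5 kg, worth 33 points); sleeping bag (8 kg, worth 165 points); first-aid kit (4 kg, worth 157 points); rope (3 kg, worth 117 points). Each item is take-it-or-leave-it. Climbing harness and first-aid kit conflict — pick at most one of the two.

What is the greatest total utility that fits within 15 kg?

439

Sleeping bag + first-aid kit + rope uses 15 of the 15 kg and totals 439.
Runner-up trekking poles + tent + first-aid kit tops out at 419.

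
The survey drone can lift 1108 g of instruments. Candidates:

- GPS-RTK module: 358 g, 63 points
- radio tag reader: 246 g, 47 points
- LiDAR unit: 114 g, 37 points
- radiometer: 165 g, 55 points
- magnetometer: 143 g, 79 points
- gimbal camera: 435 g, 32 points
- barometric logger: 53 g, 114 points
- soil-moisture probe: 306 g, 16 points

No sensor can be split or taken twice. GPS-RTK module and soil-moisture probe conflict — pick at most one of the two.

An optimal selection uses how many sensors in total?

6

Optimal total is 395.
One optimal bundle: GPS-RTK module + radio tag reader + LiDAR unit + radiometer + magnetometer + barometric logger (1079 g).
Any selection reaching 395 contains exactly 6 sensors.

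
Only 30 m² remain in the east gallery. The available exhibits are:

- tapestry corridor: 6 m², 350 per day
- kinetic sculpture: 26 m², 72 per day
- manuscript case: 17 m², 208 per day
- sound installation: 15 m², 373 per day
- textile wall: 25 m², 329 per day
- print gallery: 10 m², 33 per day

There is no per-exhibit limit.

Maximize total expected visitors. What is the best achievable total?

1750

Best packing: 5×tapestry corridor — 30 m², 1750 total.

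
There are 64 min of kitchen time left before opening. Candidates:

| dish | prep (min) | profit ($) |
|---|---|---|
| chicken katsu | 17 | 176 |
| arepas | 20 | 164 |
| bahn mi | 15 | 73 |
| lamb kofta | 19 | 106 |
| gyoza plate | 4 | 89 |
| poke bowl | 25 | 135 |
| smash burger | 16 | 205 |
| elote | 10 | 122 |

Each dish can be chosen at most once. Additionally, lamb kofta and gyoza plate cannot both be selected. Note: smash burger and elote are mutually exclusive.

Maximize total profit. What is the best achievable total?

634

Density check — gyoza plate 22.25, smash burger 12.81, elote 12.20 are the best per min.
Best packing: chicken katsu + arepas + gyoza plate + smash burger — 57 min, 634 total.
The spare 7 min is too small for any remaining dish, and no feasible exchange beats 634.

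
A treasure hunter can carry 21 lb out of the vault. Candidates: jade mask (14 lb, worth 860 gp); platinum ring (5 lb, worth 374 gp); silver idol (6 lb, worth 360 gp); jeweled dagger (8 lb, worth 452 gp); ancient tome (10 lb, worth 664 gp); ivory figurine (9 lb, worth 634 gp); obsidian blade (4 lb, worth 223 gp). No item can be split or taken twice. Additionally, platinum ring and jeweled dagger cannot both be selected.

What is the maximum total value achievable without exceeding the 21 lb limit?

Filling by ratio: platinum ring + silver idol + ivory figurine for 1368, with 1 lb left unused.
Replace ivory figurine with ancient tome: the trade gains 30 net, giving 1398 at 21 lb.

1398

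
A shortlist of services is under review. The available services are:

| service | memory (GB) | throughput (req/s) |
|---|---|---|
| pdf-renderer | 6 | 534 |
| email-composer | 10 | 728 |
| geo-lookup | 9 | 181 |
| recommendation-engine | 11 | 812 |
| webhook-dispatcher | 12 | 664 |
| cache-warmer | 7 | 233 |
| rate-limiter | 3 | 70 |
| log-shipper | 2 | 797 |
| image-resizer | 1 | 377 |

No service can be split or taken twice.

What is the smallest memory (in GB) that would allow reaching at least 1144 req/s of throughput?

Minimise GB subject to total throughput ≥ 1144.
log-shipper + image-resizer: 1174 throughput at 3 GB.
No combination under 3 GB hits 1144.

3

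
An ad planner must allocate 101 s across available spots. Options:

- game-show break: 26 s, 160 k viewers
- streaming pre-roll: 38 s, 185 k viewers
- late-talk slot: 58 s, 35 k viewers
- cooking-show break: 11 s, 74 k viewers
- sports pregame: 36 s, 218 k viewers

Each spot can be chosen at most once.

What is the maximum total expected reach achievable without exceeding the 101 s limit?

563

Ranking by ratio (expected reach/s): cooking-show break 6.73, game-show break 6.15, sports pregame 6.06, streaming pre-roll 4.87.
Filling by ratio: game-show break + cooking-show break + sports pregame for 452, with 28 s left unused.
The 11 s tied up in cooking-show break is better spent on streaming pre-roll — total rises to 563 (100 s).
The closest alternative, streaming pre-roll + cooking-show break + sports pregame, reaches only 477.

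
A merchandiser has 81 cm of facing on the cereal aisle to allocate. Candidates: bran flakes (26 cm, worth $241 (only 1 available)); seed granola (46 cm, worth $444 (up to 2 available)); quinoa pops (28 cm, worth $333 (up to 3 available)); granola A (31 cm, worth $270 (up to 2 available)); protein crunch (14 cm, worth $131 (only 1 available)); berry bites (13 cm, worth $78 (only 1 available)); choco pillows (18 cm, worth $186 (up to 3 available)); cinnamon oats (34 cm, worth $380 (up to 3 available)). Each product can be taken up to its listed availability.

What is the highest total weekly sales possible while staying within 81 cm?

899

By weekly sales per cm: quinoa pops 11.89, cinnamon oats 11.18, choco pillows 10.33 lead.
Taking the top-ratio products first gives 2×quinoa pops + choco pillows for 852 (74 cm).
The 28 cm tied up in quinoa pops is better spent on cinnamon oats — total rises to 899 (80 cm).
No other feasible combination exceeds 899.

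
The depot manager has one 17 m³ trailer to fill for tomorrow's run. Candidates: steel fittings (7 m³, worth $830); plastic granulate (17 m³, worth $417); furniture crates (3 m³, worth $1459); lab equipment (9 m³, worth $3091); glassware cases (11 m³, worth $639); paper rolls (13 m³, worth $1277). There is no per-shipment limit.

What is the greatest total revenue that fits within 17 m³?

Taking 5×furniture crates: 15 m³ used, 7295 in revenue.
Nothing else within 17 m³ beats 7295.

7295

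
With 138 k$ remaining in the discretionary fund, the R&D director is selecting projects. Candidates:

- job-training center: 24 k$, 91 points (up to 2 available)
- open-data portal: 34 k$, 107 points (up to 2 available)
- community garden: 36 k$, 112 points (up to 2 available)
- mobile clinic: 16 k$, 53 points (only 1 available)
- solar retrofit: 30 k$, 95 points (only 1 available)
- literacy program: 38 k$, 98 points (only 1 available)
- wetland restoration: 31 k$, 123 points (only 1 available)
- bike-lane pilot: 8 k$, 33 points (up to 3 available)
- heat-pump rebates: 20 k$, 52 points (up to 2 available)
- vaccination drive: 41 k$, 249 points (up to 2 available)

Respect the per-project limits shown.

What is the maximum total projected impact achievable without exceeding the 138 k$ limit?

720

By projected impact per k$: vaccination drive 6.07, bike-lane pilot 4.12, wetland restoration 3.97, job-training center 3.79 lead.
Taking wetland restoration + 3×bike-lane pilot + 2×vaccination drive: 137 k$ used, 720 in projected impact.
No other feasible combination exceeds 720.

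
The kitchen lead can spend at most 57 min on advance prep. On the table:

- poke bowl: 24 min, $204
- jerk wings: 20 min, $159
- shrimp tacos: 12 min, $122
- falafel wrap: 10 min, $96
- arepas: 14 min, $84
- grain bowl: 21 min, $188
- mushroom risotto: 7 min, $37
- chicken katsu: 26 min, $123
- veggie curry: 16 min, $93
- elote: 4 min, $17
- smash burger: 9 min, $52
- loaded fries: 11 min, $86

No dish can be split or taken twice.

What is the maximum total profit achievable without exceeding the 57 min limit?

By profit per min: shrimp tacos 10.17, falafel wrap 9.60, grain bowl 8.95 lead.
The ratio heuristic lands on shrimp tacos + falafel wrap + grain bowl + loaded fries (492) but leaves 3 min idle.
Replace falafel wrap and loaded fries with poke bowl: the trade gains 22 net, giving 514 at 57 min.
That's the maximum — no swap from here does better than 514.

514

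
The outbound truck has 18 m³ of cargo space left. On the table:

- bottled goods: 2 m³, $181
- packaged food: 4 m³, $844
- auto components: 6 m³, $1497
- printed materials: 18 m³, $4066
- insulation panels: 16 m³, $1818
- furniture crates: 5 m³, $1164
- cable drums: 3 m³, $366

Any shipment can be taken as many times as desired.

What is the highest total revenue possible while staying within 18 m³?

4491

Ranking by ratio (revenue/m³): auto components 249.50, furniture crates 232.80, printed materials 225.89.
Best packing: 3×auto components — 18 m³, 4491 total.
That's the maximum — no swap from here does better than 4491.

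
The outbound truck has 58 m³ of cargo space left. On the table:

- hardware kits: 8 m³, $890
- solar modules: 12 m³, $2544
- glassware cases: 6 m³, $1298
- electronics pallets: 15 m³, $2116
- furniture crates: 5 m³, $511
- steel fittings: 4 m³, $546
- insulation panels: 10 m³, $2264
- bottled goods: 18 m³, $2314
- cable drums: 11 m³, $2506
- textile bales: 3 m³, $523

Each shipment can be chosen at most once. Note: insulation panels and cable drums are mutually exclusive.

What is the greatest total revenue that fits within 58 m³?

Hardware kits + solar modules + glassware cases + electronics pallets + steel fittings + insulation panels + textile bales uses 58 of the 58 m³ and totals 10181.

10181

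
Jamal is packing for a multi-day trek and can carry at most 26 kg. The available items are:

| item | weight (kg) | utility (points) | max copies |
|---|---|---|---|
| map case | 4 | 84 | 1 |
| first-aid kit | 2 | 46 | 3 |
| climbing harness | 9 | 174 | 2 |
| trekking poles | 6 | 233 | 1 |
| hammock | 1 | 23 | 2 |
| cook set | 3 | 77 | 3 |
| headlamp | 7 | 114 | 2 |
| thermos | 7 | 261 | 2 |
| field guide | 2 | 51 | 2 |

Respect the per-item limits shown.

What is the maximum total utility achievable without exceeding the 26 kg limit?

Trekking poles + 2×cook set + 2×thermos uses 26 of the 26 kg and totals 909.
Nothing else within 26 kg beats 909.

909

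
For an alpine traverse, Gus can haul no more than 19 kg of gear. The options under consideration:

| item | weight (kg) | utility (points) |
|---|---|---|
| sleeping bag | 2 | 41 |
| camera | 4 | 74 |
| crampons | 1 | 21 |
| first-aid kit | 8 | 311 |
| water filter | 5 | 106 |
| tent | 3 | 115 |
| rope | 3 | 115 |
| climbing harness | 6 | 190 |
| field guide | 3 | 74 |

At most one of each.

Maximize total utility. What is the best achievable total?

A density-first pass picks crampons + first-aid kit + tent + rope + field guide — 636 at 18 kg.
But sleeping bag + first-aid kit + tent + climbing harness fits in 19 kg and reaches 657.
Sleeping bag + first-aid kit + rope + climbing harness (19 kg) also reaches 657 — a tie, but nothing goes higher.

657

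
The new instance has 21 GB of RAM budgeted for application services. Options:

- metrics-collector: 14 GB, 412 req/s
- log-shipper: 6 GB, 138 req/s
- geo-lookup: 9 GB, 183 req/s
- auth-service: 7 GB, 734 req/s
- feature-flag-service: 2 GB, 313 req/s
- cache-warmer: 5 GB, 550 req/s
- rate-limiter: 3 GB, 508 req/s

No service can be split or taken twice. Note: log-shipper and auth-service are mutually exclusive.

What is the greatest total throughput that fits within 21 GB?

2105

Best packing: auth-service + feature-flag-service + cache-warmer + rate-limiter — 17 GB, 2105 total.
The closest alternative, auth-service + cache-warmer + rate-limiter, reaches only 1792.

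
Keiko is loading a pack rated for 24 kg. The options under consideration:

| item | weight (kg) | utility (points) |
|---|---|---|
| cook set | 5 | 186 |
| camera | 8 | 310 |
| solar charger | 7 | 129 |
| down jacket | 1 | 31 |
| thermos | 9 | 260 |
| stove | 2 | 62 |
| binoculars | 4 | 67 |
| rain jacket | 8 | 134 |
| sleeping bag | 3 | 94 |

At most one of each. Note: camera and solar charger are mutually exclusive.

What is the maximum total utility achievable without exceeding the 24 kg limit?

818

Filling by ratio: cook set + camera + down jacket + stove + binoculars + sleeping bag for 750, with 1 kg left unused.
Replace down jacket and binoculars and sleeping bag with thermos: the trade gains 68 net, giving 818 at 24 kg.
Runner-up cook set + camera + down jacket + thermos tops out at 787.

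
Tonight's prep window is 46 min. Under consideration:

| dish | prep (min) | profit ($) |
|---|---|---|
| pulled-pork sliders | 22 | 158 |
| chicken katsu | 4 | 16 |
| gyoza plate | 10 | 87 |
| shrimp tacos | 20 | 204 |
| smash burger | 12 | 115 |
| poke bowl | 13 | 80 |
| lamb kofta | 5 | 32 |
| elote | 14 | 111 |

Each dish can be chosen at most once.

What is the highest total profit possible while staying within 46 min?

Taking the top-ratio dishes first gives chicken katsu + gyoza plate + shrimp tacos + smash burger for 422 (46 min).
The 14 min tied up in chicken katsu and gyoza plate is better spent on elote — total rises to 430 (46 min).
An exhaustive check of the 256 subsets confirms 430.

430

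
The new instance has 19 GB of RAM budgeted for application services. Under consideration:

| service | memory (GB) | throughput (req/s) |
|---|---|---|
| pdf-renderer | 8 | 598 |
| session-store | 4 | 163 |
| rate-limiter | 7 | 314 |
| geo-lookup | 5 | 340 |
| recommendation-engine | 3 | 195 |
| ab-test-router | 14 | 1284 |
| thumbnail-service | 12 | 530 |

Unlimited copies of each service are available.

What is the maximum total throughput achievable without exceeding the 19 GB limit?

Geo-lookup + ab-test-router uses 19 of the 19 GB and totals 1624.
Every other selection either busts 19 GB or fails to beat 1624.

1624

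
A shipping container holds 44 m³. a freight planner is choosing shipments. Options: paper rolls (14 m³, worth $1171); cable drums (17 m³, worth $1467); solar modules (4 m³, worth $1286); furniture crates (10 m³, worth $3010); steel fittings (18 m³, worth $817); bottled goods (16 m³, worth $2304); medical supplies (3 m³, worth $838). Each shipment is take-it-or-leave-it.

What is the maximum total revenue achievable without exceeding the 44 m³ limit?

7771

Density check — solar modules 321.50, furniture crates 301.00, medical supplies 279.33 are the best per m³.
The ratio heuristic lands on solar modules + furniture crates + bottled goods + medical supplies (7438) but leaves 11 m³ idle.
The 3 m³ tied up in medical supplies is better spent on paper rolls — total rises to 7771 (44 m³).
Next best is solar modules + furniture crates + bottled goods + medical supplies at 7438 (33 m³) — short by 333.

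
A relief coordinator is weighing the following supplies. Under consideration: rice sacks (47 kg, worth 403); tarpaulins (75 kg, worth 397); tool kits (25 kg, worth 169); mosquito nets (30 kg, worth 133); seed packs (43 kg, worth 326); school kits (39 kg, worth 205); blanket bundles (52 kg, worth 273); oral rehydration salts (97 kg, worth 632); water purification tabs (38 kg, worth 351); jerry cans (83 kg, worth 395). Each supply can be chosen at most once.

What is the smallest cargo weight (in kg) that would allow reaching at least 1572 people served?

221

Minimise kg subject to total people served ≥ 1572.
rice sacks + school kits + oral rehydration salts + water purification tabs: 1591 people served at 221 kg.
Below 221 kg the best achievable stays under 1572.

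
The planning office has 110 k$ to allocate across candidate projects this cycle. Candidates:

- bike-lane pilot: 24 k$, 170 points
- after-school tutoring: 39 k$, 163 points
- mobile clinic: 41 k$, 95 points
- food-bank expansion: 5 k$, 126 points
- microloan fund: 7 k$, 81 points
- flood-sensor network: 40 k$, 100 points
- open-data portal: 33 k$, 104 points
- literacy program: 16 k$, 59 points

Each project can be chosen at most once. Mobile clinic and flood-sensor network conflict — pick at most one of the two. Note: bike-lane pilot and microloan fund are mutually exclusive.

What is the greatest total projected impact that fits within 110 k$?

Bike-lane pilot + after-school tutoring + food-bank expansion + open-data portal uses 101 of the 110 k$ and totals 563.
The closest alternative, bike-lane pilot + after-school tutoring + food-bank expansion + flood-sensor network, reaches only 559.

563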